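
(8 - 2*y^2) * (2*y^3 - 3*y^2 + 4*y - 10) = -4*y^5 + 6*y^4 + 8*y^3 - 4*y^2 + 32*y - 80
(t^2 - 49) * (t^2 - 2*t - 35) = t^4 - 2*t^3 - 84*t^2 + 98*t + 1715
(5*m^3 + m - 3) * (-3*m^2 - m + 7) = -15*m^5 - 5*m^4 + 32*m^3 + 8*m^2 + 10*m - 21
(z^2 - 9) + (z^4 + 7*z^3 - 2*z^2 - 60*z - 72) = z^4 + 7*z^3 - z^2 - 60*z - 81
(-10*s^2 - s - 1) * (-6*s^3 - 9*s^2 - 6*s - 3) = 60*s^5 + 96*s^4 + 75*s^3 + 45*s^2 + 9*s + 3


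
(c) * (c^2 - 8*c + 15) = c^3 - 8*c^2 + 15*c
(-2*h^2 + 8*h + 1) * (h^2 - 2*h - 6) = -2*h^4 + 12*h^3 - 3*h^2 - 50*h - 6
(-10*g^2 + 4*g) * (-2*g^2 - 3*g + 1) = 20*g^4 + 22*g^3 - 22*g^2 + 4*g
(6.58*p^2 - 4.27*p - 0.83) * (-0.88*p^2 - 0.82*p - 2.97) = -5.7904*p^4 - 1.638*p^3 - 15.3108*p^2 + 13.3625*p + 2.4651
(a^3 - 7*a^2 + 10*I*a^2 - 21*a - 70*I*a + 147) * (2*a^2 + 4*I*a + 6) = 2*a^5 - 14*a^4 + 24*I*a^4 - 76*a^3 - 168*I*a^3 + 532*a^2 - 24*I*a^2 - 126*a + 168*I*a + 882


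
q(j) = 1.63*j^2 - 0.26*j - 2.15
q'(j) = 3.26*j - 0.26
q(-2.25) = 6.69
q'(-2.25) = -7.60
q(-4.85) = 37.45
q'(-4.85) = -16.07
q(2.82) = 10.08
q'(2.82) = 8.93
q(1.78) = 2.55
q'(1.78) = 5.54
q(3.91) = 21.75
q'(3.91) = 12.49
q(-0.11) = -2.10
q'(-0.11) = -0.62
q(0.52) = -1.84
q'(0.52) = 1.44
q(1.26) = 0.11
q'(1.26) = 3.85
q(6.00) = 54.97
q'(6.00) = 19.30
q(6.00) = 54.97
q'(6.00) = 19.30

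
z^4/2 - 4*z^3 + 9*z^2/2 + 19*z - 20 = (z/2 + 1)*(z - 5)*(z - 4)*(z - 1)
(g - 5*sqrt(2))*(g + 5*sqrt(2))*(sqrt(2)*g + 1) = sqrt(2)*g^3 + g^2 - 50*sqrt(2)*g - 50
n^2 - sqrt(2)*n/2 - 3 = (n - 3*sqrt(2)/2)*(n + sqrt(2))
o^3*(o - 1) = o^4 - o^3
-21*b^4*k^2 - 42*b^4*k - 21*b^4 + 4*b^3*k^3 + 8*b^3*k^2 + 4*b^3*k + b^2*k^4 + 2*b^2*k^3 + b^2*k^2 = (-3*b + k)*(7*b + k)*(b*k + b)^2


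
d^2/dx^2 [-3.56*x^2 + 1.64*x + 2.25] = -7.12000000000000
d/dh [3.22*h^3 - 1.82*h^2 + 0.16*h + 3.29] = 9.66*h^2 - 3.64*h + 0.16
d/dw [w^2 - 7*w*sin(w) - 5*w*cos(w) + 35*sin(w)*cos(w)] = 5*w*sin(w) - 7*w*cos(w) + 2*w - 7*sin(w) - 5*cos(w) + 35*cos(2*w)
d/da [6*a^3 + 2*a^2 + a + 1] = 18*a^2 + 4*a + 1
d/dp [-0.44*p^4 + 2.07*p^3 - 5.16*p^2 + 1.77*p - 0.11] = -1.76*p^3 + 6.21*p^2 - 10.32*p + 1.77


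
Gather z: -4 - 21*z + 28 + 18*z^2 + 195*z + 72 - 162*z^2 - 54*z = -144*z^2 + 120*z + 96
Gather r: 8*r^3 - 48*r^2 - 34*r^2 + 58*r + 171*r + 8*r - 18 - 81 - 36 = 8*r^3 - 82*r^2 + 237*r - 135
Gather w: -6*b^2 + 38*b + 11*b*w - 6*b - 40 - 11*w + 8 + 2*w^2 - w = -6*b^2 + 32*b + 2*w^2 + w*(11*b - 12) - 32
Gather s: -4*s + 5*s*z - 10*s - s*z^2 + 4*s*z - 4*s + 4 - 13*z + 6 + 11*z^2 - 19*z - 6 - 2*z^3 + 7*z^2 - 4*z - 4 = s*(-z^2 + 9*z - 18) - 2*z^3 + 18*z^2 - 36*z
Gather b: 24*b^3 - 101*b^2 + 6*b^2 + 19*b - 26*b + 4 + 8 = 24*b^3 - 95*b^2 - 7*b + 12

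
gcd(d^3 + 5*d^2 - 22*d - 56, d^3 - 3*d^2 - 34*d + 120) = d - 4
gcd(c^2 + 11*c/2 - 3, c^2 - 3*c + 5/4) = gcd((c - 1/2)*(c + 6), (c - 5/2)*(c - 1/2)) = c - 1/2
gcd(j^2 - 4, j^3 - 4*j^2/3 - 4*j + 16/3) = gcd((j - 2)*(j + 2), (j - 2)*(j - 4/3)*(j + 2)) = j^2 - 4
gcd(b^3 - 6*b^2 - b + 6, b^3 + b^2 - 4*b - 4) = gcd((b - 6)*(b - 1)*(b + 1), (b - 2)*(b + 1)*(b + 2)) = b + 1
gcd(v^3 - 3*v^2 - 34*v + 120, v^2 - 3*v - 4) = v - 4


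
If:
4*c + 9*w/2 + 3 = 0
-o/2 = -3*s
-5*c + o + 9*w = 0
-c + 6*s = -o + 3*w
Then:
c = -42/83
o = -48/83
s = -8/83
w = -18/83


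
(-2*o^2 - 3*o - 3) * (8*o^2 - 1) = -16*o^4 - 24*o^3 - 22*o^2 + 3*o + 3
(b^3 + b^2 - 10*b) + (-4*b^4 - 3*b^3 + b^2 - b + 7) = -4*b^4 - 2*b^3 + 2*b^2 - 11*b + 7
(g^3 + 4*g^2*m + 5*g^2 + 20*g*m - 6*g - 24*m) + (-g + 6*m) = g^3 + 4*g^2*m + 5*g^2 + 20*g*m - 7*g - 18*m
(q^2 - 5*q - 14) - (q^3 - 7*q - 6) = -q^3 + q^2 + 2*q - 8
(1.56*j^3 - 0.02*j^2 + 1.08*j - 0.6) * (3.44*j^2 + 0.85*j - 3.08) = 5.3664*j^5 + 1.2572*j^4 - 1.1066*j^3 - 1.0844*j^2 - 3.8364*j + 1.848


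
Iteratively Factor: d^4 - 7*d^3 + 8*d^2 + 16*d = (d - 4)*(d^3 - 3*d^2 - 4*d) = (d - 4)*(d + 1)*(d^2 - 4*d) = (d - 4)^2*(d + 1)*(d)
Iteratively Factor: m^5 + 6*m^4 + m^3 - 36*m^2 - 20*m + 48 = (m - 1)*(m^4 + 7*m^3 + 8*m^2 - 28*m - 48) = (m - 1)*(m + 3)*(m^3 + 4*m^2 - 4*m - 16) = (m - 1)*(m + 2)*(m + 3)*(m^2 + 2*m - 8) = (m - 2)*(m - 1)*(m + 2)*(m + 3)*(m + 4)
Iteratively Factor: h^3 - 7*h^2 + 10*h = (h - 5)*(h^2 - 2*h) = h*(h - 5)*(h - 2)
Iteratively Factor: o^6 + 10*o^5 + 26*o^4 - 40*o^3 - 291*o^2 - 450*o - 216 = (o + 3)*(o^5 + 7*o^4 + 5*o^3 - 55*o^2 - 126*o - 72) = (o + 3)^2*(o^4 + 4*o^3 - 7*o^2 - 34*o - 24) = (o + 2)*(o + 3)^2*(o^3 + 2*o^2 - 11*o - 12) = (o - 3)*(o + 2)*(o + 3)^2*(o^2 + 5*o + 4) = (o - 3)*(o + 2)*(o + 3)^2*(o + 4)*(o + 1)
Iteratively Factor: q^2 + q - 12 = (q - 3)*(q + 4)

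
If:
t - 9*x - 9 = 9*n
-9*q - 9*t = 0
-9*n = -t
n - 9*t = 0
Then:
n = 0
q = 0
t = 0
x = -1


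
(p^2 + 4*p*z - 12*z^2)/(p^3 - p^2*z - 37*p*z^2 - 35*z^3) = (-p^2 - 4*p*z + 12*z^2)/(-p^3 + p^2*z + 37*p*z^2 + 35*z^3)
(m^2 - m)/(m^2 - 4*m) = (m - 1)/(m - 4)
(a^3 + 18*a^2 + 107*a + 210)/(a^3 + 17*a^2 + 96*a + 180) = (a + 7)/(a + 6)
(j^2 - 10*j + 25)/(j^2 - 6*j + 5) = (j - 5)/(j - 1)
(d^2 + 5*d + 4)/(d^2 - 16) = (d + 1)/(d - 4)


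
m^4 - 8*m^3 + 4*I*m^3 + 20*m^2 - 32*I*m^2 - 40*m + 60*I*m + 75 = (m - 5)*(m - 3)*(m - I)*(m + 5*I)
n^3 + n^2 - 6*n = n*(n - 2)*(n + 3)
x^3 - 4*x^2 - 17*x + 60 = (x - 5)*(x - 3)*(x + 4)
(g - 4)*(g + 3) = g^2 - g - 12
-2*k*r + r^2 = r*(-2*k + r)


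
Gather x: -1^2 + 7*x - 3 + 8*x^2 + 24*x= 8*x^2 + 31*x - 4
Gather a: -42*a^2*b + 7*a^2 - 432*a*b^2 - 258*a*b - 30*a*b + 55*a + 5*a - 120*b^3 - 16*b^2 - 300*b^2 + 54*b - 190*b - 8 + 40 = a^2*(7 - 42*b) + a*(-432*b^2 - 288*b + 60) - 120*b^3 - 316*b^2 - 136*b + 32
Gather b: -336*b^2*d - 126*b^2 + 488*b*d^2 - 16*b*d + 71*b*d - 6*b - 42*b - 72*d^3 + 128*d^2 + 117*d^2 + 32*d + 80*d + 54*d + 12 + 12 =b^2*(-336*d - 126) + b*(488*d^2 + 55*d - 48) - 72*d^3 + 245*d^2 + 166*d + 24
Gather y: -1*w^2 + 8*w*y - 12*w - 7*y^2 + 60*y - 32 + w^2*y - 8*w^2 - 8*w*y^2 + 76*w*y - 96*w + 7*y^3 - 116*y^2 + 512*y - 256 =-9*w^2 - 108*w + 7*y^3 + y^2*(-8*w - 123) + y*(w^2 + 84*w + 572) - 288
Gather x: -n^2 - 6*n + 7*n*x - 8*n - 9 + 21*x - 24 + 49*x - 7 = -n^2 - 14*n + x*(7*n + 70) - 40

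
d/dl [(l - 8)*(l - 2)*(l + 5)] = 3*l^2 - 10*l - 34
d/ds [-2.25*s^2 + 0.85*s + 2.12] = 0.85 - 4.5*s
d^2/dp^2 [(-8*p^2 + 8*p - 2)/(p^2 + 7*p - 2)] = 4*(32*p^3 - 27*p^2 + 3*p - 11)/(p^6 + 21*p^5 + 141*p^4 + 259*p^3 - 282*p^2 + 84*p - 8)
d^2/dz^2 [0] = 0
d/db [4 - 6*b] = -6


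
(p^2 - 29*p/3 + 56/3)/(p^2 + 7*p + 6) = (3*p^2 - 29*p + 56)/(3*(p^2 + 7*p + 6))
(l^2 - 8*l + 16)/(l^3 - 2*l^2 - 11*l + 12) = (l - 4)/(l^2 + 2*l - 3)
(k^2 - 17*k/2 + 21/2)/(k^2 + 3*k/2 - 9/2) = (k - 7)/(k + 3)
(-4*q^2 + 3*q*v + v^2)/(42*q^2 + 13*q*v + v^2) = (-4*q^2 + 3*q*v + v^2)/(42*q^2 + 13*q*v + v^2)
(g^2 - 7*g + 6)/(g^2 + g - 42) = (g - 1)/(g + 7)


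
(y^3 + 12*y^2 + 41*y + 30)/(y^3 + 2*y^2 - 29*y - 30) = (y + 5)/(y - 5)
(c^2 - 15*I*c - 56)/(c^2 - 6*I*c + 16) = (c - 7*I)/(c + 2*I)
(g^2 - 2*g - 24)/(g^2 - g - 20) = (g - 6)/(g - 5)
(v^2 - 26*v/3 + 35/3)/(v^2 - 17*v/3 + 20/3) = (v - 7)/(v - 4)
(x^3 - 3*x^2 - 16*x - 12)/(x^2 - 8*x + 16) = (x^3 - 3*x^2 - 16*x - 12)/(x^2 - 8*x + 16)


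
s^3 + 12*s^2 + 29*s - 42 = (s - 1)*(s + 6)*(s + 7)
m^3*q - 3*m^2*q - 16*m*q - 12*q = (m - 6)*(m + 2)*(m*q + q)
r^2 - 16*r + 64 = (r - 8)^2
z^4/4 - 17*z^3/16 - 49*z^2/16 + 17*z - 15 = (z/4 + 1)*(z - 4)*(z - 3)*(z - 5/4)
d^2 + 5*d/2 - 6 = (d - 3/2)*(d + 4)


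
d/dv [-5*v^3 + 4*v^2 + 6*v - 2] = -15*v^2 + 8*v + 6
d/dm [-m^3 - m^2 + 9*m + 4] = -3*m^2 - 2*m + 9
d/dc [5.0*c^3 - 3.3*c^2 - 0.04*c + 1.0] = 15.0*c^2 - 6.6*c - 0.04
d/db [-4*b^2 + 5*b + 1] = 5 - 8*b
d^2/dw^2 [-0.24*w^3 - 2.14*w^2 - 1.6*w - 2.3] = -1.44*w - 4.28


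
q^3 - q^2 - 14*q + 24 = (q - 3)*(q - 2)*(q + 4)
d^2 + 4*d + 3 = (d + 1)*(d + 3)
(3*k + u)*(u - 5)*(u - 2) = 3*k*u^2 - 21*k*u + 30*k + u^3 - 7*u^2 + 10*u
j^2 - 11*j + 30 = (j - 6)*(j - 5)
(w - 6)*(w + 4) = w^2 - 2*w - 24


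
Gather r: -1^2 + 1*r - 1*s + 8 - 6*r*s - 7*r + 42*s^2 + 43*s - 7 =r*(-6*s - 6) + 42*s^2 + 42*s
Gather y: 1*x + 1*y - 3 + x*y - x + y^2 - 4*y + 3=y^2 + y*(x - 3)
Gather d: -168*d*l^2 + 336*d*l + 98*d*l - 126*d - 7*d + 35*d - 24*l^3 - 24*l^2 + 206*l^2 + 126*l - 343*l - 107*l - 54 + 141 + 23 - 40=d*(-168*l^2 + 434*l - 98) - 24*l^3 + 182*l^2 - 324*l + 70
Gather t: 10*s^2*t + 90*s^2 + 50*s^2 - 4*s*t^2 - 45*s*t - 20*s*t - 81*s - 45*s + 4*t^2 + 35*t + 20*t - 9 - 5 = 140*s^2 - 126*s + t^2*(4 - 4*s) + t*(10*s^2 - 65*s + 55) - 14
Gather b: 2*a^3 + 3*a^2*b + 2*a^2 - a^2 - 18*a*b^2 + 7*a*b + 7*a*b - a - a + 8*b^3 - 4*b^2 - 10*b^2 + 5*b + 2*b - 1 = 2*a^3 + a^2 - 2*a + 8*b^3 + b^2*(-18*a - 14) + b*(3*a^2 + 14*a + 7) - 1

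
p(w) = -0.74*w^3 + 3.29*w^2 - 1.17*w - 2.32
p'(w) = -2.22*w^2 + 6.58*w - 1.17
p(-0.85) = 1.51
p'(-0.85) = -8.37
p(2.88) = 3.92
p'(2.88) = -0.63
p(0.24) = -2.42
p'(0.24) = 0.28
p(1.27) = -0.02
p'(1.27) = 3.61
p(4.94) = -17.02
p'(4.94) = -22.84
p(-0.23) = -1.87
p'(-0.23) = -2.80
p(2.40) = 3.59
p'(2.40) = 1.83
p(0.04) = -2.36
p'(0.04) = -0.91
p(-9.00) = 814.16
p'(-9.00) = -240.21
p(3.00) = 3.80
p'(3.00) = -1.41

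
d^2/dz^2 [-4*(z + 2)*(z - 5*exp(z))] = 20*z*exp(z) + 80*exp(z) - 8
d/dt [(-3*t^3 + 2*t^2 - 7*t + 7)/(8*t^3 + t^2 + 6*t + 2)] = (-19*t^4 + 76*t^3 - 167*t^2 - 6*t - 56)/(64*t^6 + 16*t^5 + 97*t^4 + 44*t^3 + 40*t^2 + 24*t + 4)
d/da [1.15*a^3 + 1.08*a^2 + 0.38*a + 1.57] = 3.45*a^2 + 2.16*a + 0.38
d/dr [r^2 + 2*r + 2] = 2*r + 2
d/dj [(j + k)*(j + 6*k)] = 2*j + 7*k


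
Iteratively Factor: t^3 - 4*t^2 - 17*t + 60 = (t - 3)*(t^2 - t - 20) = (t - 5)*(t - 3)*(t + 4)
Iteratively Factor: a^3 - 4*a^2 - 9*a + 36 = (a - 3)*(a^2 - a - 12) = (a - 3)*(a + 3)*(a - 4)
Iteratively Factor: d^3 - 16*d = (d - 4)*(d^2 + 4*d) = (d - 4)*(d + 4)*(d)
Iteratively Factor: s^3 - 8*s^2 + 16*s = (s - 4)*(s^2 - 4*s) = s*(s - 4)*(s - 4)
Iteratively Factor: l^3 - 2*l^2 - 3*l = (l + 1)*(l^2 - 3*l) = (l - 3)*(l + 1)*(l)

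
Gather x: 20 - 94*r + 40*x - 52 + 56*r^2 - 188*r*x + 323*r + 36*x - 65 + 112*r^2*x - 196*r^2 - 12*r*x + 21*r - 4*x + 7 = -140*r^2 + 250*r + x*(112*r^2 - 200*r + 72) - 90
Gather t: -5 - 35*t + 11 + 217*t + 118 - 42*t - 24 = 140*t + 100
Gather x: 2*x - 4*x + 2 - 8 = -2*x - 6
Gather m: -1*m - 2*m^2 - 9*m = -2*m^2 - 10*m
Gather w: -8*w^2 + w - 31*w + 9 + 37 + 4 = -8*w^2 - 30*w + 50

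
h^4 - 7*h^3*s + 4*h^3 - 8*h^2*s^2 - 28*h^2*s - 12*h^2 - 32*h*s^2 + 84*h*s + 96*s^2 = (h - 2)*(h + 6)*(h - 8*s)*(h + s)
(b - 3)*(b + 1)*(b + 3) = b^3 + b^2 - 9*b - 9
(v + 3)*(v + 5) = v^2 + 8*v + 15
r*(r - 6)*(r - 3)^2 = r^4 - 12*r^3 + 45*r^2 - 54*r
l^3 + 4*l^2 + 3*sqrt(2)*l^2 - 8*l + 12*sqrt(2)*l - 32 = (l + 4)*(l - sqrt(2))*(l + 4*sqrt(2))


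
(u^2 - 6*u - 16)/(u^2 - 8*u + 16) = (u^2 - 6*u - 16)/(u^2 - 8*u + 16)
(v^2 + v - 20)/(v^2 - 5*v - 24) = (-v^2 - v + 20)/(-v^2 + 5*v + 24)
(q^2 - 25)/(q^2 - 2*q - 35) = (q - 5)/(q - 7)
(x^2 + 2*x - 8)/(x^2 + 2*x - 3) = (x^2 + 2*x - 8)/(x^2 + 2*x - 3)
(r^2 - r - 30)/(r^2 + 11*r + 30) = (r - 6)/(r + 6)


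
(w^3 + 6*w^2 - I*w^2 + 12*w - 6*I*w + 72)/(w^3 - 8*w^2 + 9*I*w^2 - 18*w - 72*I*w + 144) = (w^2 + w*(6 - 4*I) - 24*I)/(w^2 + w*(-8 + 6*I) - 48*I)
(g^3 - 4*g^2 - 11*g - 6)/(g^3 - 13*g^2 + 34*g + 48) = (g + 1)/(g - 8)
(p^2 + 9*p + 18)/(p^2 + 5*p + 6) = (p + 6)/(p + 2)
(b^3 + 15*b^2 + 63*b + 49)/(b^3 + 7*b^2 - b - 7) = (b + 7)/(b - 1)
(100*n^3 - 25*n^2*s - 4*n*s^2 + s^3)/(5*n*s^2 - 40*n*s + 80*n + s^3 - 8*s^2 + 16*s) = (20*n^2 - 9*n*s + s^2)/(s^2 - 8*s + 16)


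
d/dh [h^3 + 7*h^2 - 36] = h*(3*h + 14)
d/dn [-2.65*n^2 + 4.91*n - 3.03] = 4.91 - 5.3*n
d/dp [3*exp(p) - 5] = 3*exp(p)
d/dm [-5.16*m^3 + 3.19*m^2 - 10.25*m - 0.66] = -15.48*m^2 + 6.38*m - 10.25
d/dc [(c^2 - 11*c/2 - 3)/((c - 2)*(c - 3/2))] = 4*(2*c^2 + 12*c - 27)/(4*c^4 - 28*c^3 + 73*c^2 - 84*c + 36)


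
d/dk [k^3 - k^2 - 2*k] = 3*k^2 - 2*k - 2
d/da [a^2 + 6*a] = 2*a + 6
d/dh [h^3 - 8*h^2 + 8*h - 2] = 3*h^2 - 16*h + 8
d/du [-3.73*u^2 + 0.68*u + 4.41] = 0.68 - 7.46*u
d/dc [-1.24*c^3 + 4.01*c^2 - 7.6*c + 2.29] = -3.72*c^2 + 8.02*c - 7.6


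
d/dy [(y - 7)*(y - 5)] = 2*y - 12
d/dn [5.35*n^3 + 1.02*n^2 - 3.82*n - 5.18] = 16.05*n^2 + 2.04*n - 3.82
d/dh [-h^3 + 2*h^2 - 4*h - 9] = -3*h^2 + 4*h - 4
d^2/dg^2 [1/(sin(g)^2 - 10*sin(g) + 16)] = 2*(-2*sin(g)^4 + 15*sin(g)^3 - 15*sin(g)^2 - 110*sin(g) + 84)/(sin(g)^2 - 10*sin(g) + 16)^3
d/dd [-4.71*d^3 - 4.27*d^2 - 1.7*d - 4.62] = -14.13*d^2 - 8.54*d - 1.7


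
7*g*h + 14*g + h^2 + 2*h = (7*g + h)*(h + 2)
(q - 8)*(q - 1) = q^2 - 9*q + 8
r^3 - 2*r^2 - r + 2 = (r - 2)*(r - 1)*(r + 1)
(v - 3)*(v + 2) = v^2 - v - 6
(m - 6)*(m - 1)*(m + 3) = m^3 - 4*m^2 - 15*m + 18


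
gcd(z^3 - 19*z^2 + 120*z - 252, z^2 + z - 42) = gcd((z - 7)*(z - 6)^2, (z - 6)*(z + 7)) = z - 6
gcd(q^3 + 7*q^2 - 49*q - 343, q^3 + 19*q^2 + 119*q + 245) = q^2 + 14*q + 49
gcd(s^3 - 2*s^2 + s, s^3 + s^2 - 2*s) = s^2 - s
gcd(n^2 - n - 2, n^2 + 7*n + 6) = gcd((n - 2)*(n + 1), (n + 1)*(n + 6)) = n + 1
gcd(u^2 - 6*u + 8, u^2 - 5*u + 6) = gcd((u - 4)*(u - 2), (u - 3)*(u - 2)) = u - 2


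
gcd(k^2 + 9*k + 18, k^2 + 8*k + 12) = k + 6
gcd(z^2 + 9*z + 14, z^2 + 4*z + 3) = 1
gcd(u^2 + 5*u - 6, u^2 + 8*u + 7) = 1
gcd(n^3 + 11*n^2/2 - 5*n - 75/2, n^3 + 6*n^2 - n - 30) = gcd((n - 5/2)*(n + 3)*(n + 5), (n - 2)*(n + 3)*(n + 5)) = n^2 + 8*n + 15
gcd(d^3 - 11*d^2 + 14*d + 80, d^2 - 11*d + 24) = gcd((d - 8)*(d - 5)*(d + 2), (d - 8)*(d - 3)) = d - 8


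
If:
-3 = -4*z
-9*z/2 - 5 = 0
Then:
No Solution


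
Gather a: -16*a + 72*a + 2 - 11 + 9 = 56*a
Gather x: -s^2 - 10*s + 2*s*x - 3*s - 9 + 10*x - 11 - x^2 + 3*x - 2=-s^2 - 13*s - x^2 + x*(2*s + 13) - 22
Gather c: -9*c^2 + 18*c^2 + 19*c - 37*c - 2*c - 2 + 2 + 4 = 9*c^2 - 20*c + 4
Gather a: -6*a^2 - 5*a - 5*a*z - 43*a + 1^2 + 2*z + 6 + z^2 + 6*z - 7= -6*a^2 + a*(-5*z - 48) + z^2 + 8*z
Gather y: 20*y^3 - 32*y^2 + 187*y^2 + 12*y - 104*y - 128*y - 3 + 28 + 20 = 20*y^3 + 155*y^2 - 220*y + 45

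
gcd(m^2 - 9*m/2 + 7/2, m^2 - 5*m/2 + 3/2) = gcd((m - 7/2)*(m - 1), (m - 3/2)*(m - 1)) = m - 1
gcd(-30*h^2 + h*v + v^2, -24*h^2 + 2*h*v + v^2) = 6*h + v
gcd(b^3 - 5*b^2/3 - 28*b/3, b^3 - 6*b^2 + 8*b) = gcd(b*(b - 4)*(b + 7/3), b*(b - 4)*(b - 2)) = b^2 - 4*b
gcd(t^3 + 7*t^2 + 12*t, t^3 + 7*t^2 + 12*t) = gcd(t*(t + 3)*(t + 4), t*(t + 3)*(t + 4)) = t^3 + 7*t^2 + 12*t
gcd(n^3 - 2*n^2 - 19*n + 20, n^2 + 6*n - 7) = n - 1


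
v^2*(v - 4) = v^3 - 4*v^2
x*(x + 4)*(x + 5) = x^3 + 9*x^2 + 20*x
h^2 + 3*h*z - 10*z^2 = (h - 2*z)*(h + 5*z)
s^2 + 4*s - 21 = (s - 3)*(s + 7)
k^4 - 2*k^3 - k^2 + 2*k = k*(k - 2)*(k - 1)*(k + 1)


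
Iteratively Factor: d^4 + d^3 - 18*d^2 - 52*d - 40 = (d - 5)*(d^3 + 6*d^2 + 12*d + 8) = (d - 5)*(d + 2)*(d^2 + 4*d + 4) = (d - 5)*(d + 2)^2*(d + 2)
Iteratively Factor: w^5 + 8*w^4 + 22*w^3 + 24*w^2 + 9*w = (w + 1)*(w^4 + 7*w^3 + 15*w^2 + 9*w) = w*(w + 1)*(w^3 + 7*w^2 + 15*w + 9) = w*(w + 1)*(w + 3)*(w^2 + 4*w + 3) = w*(w + 1)^2*(w + 3)*(w + 3)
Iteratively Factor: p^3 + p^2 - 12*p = (p)*(p^2 + p - 12) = p*(p + 4)*(p - 3)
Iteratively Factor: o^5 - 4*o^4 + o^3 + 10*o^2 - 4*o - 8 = (o + 1)*(o^4 - 5*o^3 + 6*o^2 + 4*o - 8) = (o - 2)*(o + 1)*(o^3 - 3*o^2 + 4) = (o - 2)*(o + 1)^2*(o^2 - 4*o + 4) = (o - 2)^2*(o + 1)^2*(o - 2)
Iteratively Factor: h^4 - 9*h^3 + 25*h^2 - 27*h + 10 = (h - 2)*(h^3 - 7*h^2 + 11*h - 5) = (h - 2)*(h - 1)*(h^2 - 6*h + 5) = (h - 2)*(h - 1)^2*(h - 5)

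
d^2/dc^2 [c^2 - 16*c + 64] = 2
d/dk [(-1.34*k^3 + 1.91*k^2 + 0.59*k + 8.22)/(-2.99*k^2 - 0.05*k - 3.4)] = (4.0066*k^4 + 0.134*k^3 + 15.3366*k^2 + 36.1676*k - 1.595)/(8.9401*k^4 + 0.299*k^3 + 20.3345*k^2 + 0.34*k + 11.56)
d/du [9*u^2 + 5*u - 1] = 18*u + 5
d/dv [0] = 0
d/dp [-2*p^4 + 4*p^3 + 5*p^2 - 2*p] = -8*p^3 + 12*p^2 + 10*p - 2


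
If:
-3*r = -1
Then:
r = 1/3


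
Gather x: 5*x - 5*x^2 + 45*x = -5*x^2 + 50*x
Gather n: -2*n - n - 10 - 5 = -3*n - 15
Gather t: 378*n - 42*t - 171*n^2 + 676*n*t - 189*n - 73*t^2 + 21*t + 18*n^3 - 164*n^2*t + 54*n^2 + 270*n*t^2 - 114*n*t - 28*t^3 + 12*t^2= 18*n^3 - 117*n^2 + 189*n - 28*t^3 + t^2*(270*n - 61) + t*(-164*n^2 + 562*n - 21)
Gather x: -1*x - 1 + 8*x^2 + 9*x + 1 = 8*x^2 + 8*x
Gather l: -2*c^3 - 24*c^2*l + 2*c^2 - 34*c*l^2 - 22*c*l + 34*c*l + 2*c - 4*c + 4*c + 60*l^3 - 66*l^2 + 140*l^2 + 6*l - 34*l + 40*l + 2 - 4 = -2*c^3 + 2*c^2 + 2*c + 60*l^3 + l^2*(74 - 34*c) + l*(-24*c^2 + 12*c + 12) - 2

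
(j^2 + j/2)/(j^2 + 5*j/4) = 2*(2*j + 1)/(4*j + 5)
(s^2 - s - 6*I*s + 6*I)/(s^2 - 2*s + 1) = (s - 6*I)/(s - 1)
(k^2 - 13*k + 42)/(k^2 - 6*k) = (k - 7)/k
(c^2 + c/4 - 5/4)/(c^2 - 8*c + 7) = (c + 5/4)/(c - 7)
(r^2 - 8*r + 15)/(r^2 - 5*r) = (r - 3)/r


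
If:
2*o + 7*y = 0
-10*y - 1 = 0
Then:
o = 7/20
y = -1/10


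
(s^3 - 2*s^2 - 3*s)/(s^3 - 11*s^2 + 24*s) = (s + 1)/(s - 8)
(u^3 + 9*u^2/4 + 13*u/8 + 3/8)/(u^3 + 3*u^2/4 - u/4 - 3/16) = 2*(u + 1)/(2*u - 1)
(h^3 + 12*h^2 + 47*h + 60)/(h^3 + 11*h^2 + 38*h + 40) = (h + 3)/(h + 2)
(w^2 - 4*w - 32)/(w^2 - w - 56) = (w + 4)/(w + 7)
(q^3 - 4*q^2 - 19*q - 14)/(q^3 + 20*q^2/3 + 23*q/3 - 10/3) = 3*(q^2 - 6*q - 7)/(3*q^2 + 14*q - 5)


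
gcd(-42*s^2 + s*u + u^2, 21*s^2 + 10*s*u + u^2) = 7*s + u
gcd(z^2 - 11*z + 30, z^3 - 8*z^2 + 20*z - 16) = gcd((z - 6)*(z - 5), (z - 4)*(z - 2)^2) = 1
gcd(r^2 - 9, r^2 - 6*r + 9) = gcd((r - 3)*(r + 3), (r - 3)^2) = r - 3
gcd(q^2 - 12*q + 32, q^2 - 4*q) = q - 4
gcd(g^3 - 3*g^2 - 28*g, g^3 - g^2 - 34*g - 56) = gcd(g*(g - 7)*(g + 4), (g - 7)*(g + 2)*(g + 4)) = g^2 - 3*g - 28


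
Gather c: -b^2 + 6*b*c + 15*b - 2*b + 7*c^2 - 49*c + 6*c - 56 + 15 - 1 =-b^2 + 13*b + 7*c^2 + c*(6*b - 43) - 42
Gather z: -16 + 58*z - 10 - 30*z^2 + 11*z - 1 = -30*z^2 + 69*z - 27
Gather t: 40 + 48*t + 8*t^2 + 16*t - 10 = 8*t^2 + 64*t + 30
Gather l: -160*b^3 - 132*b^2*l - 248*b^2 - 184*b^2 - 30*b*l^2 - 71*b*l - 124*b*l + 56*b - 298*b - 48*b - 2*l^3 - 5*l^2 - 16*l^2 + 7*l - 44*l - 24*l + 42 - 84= -160*b^3 - 432*b^2 - 290*b - 2*l^3 + l^2*(-30*b - 21) + l*(-132*b^2 - 195*b - 61) - 42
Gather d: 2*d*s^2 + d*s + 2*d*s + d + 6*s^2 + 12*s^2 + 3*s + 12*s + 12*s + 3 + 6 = d*(2*s^2 + 3*s + 1) + 18*s^2 + 27*s + 9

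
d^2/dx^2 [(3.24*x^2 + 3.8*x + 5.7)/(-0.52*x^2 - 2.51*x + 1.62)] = (-1.77635683940025e-15*x^4 + 6.40265599999999*x^3 - 25.623936*x^2 - 63.84456*x - 129.333732)/(0.140608*x^6 + 2.036112*x^5 + 8.514012*x^4 + 3.126707*x^3 - 26.524422*x^2 + 19.761732*x - 4.251528)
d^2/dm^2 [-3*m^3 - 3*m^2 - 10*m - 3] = -18*m - 6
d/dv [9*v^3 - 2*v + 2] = 27*v^2 - 2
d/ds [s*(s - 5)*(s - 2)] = 3*s^2 - 14*s + 10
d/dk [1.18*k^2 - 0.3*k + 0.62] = 2.36*k - 0.3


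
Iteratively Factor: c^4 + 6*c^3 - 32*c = (c + 4)*(c^3 + 2*c^2 - 8*c) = (c + 4)^2*(c^2 - 2*c) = c*(c + 4)^2*(c - 2)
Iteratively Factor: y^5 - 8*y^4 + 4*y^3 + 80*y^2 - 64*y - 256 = (y - 4)*(y^4 - 4*y^3 - 12*y^2 + 32*y + 64) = (y - 4)^2*(y^3 - 12*y - 16) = (y - 4)^3*(y^2 + 4*y + 4) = (y - 4)^3*(y + 2)*(y + 2)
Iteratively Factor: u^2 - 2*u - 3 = (u + 1)*(u - 3)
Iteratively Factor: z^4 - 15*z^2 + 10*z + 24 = (z + 4)*(z^3 - 4*z^2 + z + 6) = (z - 3)*(z + 4)*(z^2 - z - 2) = (z - 3)*(z - 2)*(z + 4)*(z + 1)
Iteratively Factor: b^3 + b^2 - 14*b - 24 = (b - 4)*(b^2 + 5*b + 6) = (b - 4)*(b + 3)*(b + 2)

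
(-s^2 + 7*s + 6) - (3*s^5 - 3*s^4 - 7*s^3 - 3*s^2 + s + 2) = -3*s^5 + 3*s^4 + 7*s^3 + 2*s^2 + 6*s + 4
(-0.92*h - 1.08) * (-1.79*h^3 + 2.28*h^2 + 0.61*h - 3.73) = 1.6468*h^4 - 0.1644*h^3 - 3.0236*h^2 + 2.7728*h + 4.0284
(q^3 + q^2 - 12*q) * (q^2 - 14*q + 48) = q^5 - 13*q^4 + 22*q^3 + 216*q^2 - 576*q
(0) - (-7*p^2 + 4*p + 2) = 7*p^2 - 4*p - 2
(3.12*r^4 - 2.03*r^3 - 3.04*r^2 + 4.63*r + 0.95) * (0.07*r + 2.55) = 0.2184*r^5 + 7.8139*r^4 - 5.3893*r^3 - 7.4279*r^2 + 11.873*r + 2.4225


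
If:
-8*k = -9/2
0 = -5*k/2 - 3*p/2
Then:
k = 9/16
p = -15/16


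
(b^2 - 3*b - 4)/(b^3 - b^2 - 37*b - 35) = (b - 4)/(b^2 - 2*b - 35)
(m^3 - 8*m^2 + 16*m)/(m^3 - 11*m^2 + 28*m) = (m - 4)/(m - 7)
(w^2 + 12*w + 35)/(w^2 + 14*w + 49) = (w + 5)/(w + 7)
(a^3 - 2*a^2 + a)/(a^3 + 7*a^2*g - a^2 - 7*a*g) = (a - 1)/(a + 7*g)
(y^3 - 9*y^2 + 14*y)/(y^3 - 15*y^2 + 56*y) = (y - 2)/(y - 8)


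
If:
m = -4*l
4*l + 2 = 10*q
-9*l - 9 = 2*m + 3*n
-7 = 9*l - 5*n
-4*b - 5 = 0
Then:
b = -5/4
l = -33/16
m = 33/4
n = -37/16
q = -5/8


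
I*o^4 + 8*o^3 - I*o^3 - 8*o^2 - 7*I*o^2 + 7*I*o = o*(o - 7*I)*(o - I)*(I*o - I)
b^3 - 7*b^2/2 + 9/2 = (b - 3)*(b - 3/2)*(b + 1)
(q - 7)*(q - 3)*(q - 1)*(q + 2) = q^4 - 9*q^3 + 9*q^2 + 41*q - 42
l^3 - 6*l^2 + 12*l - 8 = (l - 2)^3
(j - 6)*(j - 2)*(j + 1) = j^3 - 7*j^2 + 4*j + 12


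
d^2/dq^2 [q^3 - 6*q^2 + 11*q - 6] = 6*q - 12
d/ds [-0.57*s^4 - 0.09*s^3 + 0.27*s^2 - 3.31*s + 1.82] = -2.28*s^3 - 0.27*s^2 + 0.54*s - 3.31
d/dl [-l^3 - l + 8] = -3*l^2 - 1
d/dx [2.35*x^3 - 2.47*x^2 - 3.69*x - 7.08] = 7.05*x^2 - 4.94*x - 3.69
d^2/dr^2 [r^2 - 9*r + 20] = 2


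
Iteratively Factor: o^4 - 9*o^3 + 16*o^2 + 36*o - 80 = (o + 2)*(o^3 - 11*o^2 + 38*o - 40) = (o - 5)*(o + 2)*(o^2 - 6*o + 8) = (o - 5)*(o - 2)*(o + 2)*(o - 4)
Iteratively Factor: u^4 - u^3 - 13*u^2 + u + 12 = (u + 1)*(u^3 - 2*u^2 - 11*u + 12) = (u - 1)*(u + 1)*(u^2 - u - 12) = (u - 4)*(u - 1)*(u + 1)*(u + 3)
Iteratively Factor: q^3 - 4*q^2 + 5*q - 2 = (q - 1)*(q^2 - 3*q + 2) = (q - 1)^2*(q - 2)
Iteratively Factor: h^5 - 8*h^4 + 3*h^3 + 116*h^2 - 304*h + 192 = (h - 4)*(h^4 - 4*h^3 - 13*h^2 + 64*h - 48) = (h - 4)*(h + 4)*(h^3 - 8*h^2 + 19*h - 12) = (h - 4)^2*(h + 4)*(h^2 - 4*h + 3) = (h - 4)^2*(h - 3)*(h + 4)*(h - 1)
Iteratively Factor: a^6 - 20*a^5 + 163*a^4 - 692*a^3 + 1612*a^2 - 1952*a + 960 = (a - 2)*(a^5 - 18*a^4 + 127*a^3 - 438*a^2 + 736*a - 480) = (a - 3)*(a - 2)*(a^4 - 15*a^3 + 82*a^2 - 192*a + 160) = (a - 4)*(a - 3)*(a - 2)*(a^3 - 11*a^2 + 38*a - 40) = (a - 5)*(a - 4)*(a - 3)*(a - 2)*(a^2 - 6*a + 8) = (a - 5)*(a - 4)*(a - 3)*(a - 2)^2*(a - 4)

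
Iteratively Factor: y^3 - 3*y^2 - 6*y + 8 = (y - 1)*(y^2 - 2*y - 8) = (y - 4)*(y - 1)*(y + 2)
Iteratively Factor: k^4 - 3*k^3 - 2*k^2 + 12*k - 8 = (k - 2)*(k^3 - k^2 - 4*k + 4) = (k - 2)*(k - 1)*(k^2 - 4) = (k - 2)*(k - 1)*(k + 2)*(k - 2)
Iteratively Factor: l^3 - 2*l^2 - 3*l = (l + 1)*(l^2 - 3*l) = l*(l + 1)*(l - 3)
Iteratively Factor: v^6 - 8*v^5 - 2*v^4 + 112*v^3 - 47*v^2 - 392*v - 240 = (v - 4)*(v^5 - 4*v^4 - 18*v^3 + 40*v^2 + 113*v + 60) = (v - 4)^2*(v^4 - 18*v^2 - 32*v - 15) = (v - 4)^2*(v + 1)*(v^3 - v^2 - 17*v - 15) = (v - 4)^2*(v + 1)*(v + 3)*(v^2 - 4*v - 5) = (v - 4)^2*(v + 1)^2*(v + 3)*(v - 5)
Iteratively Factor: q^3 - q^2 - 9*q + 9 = (q + 3)*(q^2 - 4*q + 3) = (q - 1)*(q + 3)*(q - 3)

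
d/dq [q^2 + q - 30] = 2*q + 1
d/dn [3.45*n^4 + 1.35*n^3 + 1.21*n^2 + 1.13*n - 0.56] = 13.8*n^3 + 4.05*n^2 + 2.42*n + 1.13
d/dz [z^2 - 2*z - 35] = 2*z - 2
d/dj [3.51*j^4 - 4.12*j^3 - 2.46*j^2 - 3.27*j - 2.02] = 14.04*j^3 - 12.36*j^2 - 4.92*j - 3.27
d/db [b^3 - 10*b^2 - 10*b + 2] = 3*b^2 - 20*b - 10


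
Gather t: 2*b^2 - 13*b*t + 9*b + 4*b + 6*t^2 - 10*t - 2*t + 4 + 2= 2*b^2 + 13*b + 6*t^2 + t*(-13*b - 12) + 6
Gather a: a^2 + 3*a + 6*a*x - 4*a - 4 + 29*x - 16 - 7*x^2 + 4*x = a^2 + a*(6*x - 1) - 7*x^2 + 33*x - 20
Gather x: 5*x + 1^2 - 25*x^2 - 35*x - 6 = -25*x^2 - 30*x - 5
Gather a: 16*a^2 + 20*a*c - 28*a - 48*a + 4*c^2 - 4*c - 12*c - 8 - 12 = 16*a^2 + a*(20*c - 76) + 4*c^2 - 16*c - 20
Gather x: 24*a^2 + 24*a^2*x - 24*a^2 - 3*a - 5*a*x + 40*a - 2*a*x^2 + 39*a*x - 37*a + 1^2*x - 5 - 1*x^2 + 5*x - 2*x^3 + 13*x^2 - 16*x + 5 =-2*x^3 + x^2*(12 - 2*a) + x*(24*a^2 + 34*a - 10)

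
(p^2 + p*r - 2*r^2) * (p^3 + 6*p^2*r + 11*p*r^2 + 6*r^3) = p^5 + 7*p^4*r + 15*p^3*r^2 + 5*p^2*r^3 - 16*p*r^4 - 12*r^5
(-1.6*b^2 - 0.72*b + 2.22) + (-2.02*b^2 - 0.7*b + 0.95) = -3.62*b^2 - 1.42*b + 3.17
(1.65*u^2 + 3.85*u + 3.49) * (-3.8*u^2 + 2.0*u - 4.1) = -6.27*u^4 - 11.33*u^3 - 12.327*u^2 - 8.805*u - 14.309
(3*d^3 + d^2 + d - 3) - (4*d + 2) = 3*d^3 + d^2 - 3*d - 5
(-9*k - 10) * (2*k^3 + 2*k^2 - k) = -18*k^4 - 38*k^3 - 11*k^2 + 10*k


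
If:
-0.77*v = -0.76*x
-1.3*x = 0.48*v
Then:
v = 0.00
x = 0.00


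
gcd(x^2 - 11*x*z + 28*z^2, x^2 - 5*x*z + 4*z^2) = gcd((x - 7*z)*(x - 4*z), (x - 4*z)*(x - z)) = x - 4*z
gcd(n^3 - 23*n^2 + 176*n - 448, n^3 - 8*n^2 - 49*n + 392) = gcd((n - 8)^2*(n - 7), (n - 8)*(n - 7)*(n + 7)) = n^2 - 15*n + 56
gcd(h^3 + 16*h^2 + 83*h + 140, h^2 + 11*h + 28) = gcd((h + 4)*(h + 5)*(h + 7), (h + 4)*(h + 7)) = h^2 + 11*h + 28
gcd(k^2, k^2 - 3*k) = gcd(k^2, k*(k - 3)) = k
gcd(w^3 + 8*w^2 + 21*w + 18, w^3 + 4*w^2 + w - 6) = w^2 + 5*w + 6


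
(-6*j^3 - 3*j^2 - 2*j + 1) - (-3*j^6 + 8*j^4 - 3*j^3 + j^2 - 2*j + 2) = 3*j^6 - 8*j^4 - 3*j^3 - 4*j^2 - 1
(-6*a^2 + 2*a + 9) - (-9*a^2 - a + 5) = 3*a^2 + 3*a + 4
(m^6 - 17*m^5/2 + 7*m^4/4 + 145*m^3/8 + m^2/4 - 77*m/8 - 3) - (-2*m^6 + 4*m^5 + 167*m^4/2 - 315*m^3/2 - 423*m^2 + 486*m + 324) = 3*m^6 - 25*m^5/2 - 327*m^4/4 + 1405*m^3/8 + 1693*m^2/4 - 3965*m/8 - 327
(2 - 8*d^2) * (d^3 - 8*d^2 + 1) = -8*d^5 + 64*d^4 + 2*d^3 - 24*d^2 + 2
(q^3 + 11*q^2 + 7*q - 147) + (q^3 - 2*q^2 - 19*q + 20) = 2*q^3 + 9*q^2 - 12*q - 127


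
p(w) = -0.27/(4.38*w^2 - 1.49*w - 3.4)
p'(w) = -0.27*(1.49 - 8.76*w)/(4.38*w^2 - 1.49*w - 3.4)^2 = (2.3652*w - 0.4023)/(-4.38*w^2 + 1.49*w + 3.4)^2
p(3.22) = -0.01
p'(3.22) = 0.01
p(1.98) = -0.02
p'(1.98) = 0.04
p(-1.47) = -0.03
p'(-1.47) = -0.06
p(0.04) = 0.08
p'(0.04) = -0.03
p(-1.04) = -0.09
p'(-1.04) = -0.34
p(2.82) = -0.01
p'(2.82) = 0.01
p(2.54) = -0.01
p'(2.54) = 0.01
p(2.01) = -0.02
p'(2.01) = 0.03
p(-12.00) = -0.00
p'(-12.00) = -0.00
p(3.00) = -0.01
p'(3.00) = 0.01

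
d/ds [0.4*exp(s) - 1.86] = 0.4*exp(s)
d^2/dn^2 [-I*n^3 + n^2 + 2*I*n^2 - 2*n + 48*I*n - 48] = -6*I*n + 2 + 4*I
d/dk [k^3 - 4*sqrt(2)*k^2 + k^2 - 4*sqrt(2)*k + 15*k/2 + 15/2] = 3*k^2 - 8*sqrt(2)*k + 2*k - 4*sqrt(2) + 15/2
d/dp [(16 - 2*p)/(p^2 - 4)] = 2*(-p^2 + 2*p*(p - 8) + 4)/(p^2 - 4)^2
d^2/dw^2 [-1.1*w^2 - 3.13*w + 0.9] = -2.20000000000000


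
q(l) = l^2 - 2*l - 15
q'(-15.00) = -32.00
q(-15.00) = 240.00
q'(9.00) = 16.00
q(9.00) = 48.00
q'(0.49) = -1.02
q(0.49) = -15.74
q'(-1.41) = -4.82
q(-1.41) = -10.19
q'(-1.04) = -4.08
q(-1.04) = -11.84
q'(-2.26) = -6.52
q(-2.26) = -5.37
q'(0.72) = -0.56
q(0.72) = -15.92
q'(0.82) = -0.36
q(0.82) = -15.97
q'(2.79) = 3.58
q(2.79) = -12.80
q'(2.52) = 3.04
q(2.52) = -13.69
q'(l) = 2*l - 2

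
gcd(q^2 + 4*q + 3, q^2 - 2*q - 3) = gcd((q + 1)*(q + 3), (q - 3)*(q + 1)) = q + 1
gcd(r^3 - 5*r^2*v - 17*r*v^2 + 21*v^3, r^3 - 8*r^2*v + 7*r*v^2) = r^2 - 8*r*v + 7*v^2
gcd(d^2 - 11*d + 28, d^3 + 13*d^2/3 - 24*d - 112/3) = d - 4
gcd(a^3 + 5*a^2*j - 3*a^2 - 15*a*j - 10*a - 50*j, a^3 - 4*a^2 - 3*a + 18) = a + 2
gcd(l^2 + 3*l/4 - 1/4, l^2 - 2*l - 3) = l + 1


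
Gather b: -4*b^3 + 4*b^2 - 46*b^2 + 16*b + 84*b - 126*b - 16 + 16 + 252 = -4*b^3 - 42*b^2 - 26*b + 252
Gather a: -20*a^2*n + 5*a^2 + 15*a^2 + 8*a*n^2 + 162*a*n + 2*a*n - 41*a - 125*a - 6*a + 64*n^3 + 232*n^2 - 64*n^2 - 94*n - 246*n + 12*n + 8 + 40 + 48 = a^2*(20 - 20*n) + a*(8*n^2 + 164*n - 172) + 64*n^3 + 168*n^2 - 328*n + 96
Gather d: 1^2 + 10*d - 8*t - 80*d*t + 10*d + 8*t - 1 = d*(20 - 80*t)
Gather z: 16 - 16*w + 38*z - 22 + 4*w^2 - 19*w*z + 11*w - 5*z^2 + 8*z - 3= 4*w^2 - 5*w - 5*z^2 + z*(46 - 19*w) - 9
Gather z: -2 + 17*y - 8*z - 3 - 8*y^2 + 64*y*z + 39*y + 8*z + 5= -8*y^2 + 64*y*z + 56*y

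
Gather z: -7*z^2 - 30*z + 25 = -7*z^2 - 30*z + 25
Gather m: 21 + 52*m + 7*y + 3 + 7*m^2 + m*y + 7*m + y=7*m^2 + m*(y + 59) + 8*y + 24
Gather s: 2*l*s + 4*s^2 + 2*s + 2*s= 4*s^2 + s*(2*l + 4)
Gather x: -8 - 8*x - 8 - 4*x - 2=-12*x - 18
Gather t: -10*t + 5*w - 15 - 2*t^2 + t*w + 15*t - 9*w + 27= -2*t^2 + t*(w + 5) - 4*w + 12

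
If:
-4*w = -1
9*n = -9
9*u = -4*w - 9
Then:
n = -1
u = -10/9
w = 1/4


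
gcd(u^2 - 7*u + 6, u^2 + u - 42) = u - 6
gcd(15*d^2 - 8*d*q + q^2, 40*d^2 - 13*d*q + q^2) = -5*d + q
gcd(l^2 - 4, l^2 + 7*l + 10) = l + 2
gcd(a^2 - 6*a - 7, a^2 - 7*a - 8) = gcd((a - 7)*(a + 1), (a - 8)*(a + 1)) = a + 1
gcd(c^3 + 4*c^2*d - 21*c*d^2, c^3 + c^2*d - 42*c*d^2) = c^2 + 7*c*d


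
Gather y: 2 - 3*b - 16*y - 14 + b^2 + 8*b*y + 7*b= b^2 + 4*b + y*(8*b - 16) - 12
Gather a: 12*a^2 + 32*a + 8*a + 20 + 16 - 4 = 12*a^2 + 40*a + 32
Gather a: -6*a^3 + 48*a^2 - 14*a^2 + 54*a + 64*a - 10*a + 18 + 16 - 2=-6*a^3 + 34*a^2 + 108*a + 32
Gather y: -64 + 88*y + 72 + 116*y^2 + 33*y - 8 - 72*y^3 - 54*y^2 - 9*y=-72*y^3 + 62*y^2 + 112*y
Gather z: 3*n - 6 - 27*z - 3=3*n - 27*z - 9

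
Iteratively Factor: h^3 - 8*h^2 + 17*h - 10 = (h - 1)*(h^2 - 7*h + 10) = (h - 5)*(h - 1)*(h - 2)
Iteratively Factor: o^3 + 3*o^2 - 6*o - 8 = (o + 4)*(o^2 - o - 2) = (o - 2)*(o + 4)*(o + 1)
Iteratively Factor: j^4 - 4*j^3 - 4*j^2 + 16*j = (j - 4)*(j^3 - 4*j) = j*(j - 4)*(j^2 - 4) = j*(j - 4)*(j - 2)*(j + 2)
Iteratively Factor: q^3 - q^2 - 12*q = (q - 4)*(q^2 + 3*q) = (q - 4)*(q + 3)*(q)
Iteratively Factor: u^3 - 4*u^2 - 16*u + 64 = (u - 4)*(u^2 - 16) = (u - 4)*(u + 4)*(u - 4)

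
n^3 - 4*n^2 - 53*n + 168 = (n - 8)*(n - 3)*(n + 7)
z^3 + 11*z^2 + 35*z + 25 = (z + 1)*(z + 5)^2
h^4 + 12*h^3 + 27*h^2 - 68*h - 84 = (h - 2)*(h + 1)*(h + 6)*(h + 7)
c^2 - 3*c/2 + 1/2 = (c - 1)*(c - 1/2)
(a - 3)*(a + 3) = a^2 - 9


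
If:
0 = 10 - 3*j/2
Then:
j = 20/3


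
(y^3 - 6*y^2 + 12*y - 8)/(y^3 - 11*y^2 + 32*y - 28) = (y - 2)/(y - 7)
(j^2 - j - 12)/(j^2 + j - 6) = (j - 4)/(j - 2)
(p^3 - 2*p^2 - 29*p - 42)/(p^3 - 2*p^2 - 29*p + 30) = (p^3 - 2*p^2 - 29*p - 42)/(p^3 - 2*p^2 - 29*p + 30)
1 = 1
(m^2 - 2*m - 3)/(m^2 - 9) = (m + 1)/(m + 3)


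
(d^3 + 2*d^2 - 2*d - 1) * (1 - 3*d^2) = -3*d^5 - 6*d^4 + 7*d^3 + 5*d^2 - 2*d - 1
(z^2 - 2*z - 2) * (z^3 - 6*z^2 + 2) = z^5 - 8*z^4 + 10*z^3 + 14*z^2 - 4*z - 4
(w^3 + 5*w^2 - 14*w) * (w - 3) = w^4 + 2*w^3 - 29*w^2 + 42*w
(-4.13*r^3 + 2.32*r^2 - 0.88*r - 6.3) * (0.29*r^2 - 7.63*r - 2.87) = -1.1977*r^5 + 32.1847*r^4 - 6.1037*r^3 - 1.771*r^2 + 50.5946*r + 18.081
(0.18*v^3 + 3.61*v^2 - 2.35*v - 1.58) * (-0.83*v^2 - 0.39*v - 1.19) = -0.1494*v^5 - 3.0665*v^4 + 0.3284*v^3 - 2.068*v^2 + 3.4127*v + 1.8802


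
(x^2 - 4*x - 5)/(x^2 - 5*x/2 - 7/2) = 2*(x - 5)/(2*x - 7)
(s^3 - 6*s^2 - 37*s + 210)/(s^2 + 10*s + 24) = (s^2 - 12*s + 35)/(s + 4)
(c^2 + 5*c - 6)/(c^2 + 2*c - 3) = (c + 6)/(c + 3)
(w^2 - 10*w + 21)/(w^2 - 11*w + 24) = (w - 7)/(w - 8)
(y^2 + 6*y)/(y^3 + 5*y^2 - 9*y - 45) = y*(y + 6)/(y^3 + 5*y^2 - 9*y - 45)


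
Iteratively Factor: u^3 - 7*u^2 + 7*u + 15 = (u - 5)*(u^2 - 2*u - 3) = (u - 5)*(u - 3)*(u + 1)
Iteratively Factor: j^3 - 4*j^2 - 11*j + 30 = (j + 3)*(j^2 - 7*j + 10) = (j - 5)*(j + 3)*(j - 2)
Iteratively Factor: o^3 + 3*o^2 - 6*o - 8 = (o + 4)*(o^2 - o - 2) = (o + 1)*(o + 4)*(o - 2)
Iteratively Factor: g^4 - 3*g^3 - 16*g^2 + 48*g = (g - 3)*(g^3 - 16*g) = (g - 4)*(g - 3)*(g^2 + 4*g) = (g - 4)*(g - 3)*(g + 4)*(g)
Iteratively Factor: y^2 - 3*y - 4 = (y + 1)*(y - 4)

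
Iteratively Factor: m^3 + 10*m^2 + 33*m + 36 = (m + 3)*(m^2 + 7*m + 12) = (m + 3)*(m + 4)*(m + 3)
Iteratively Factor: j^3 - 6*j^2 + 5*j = (j)*(j^2 - 6*j + 5) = j*(j - 1)*(j - 5)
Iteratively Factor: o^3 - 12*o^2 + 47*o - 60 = (o - 4)*(o^2 - 8*o + 15) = (o - 5)*(o - 4)*(o - 3)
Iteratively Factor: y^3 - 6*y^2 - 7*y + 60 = (y + 3)*(y^2 - 9*y + 20) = (y - 5)*(y + 3)*(y - 4)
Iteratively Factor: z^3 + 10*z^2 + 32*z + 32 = (z + 2)*(z^2 + 8*z + 16) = (z + 2)*(z + 4)*(z + 4)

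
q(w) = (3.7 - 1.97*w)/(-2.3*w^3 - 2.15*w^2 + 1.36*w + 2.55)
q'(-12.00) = 0.00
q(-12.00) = 0.01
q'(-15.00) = 0.00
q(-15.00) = 0.00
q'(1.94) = 0.09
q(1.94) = 0.01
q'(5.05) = -0.00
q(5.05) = 0.02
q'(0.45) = 0.09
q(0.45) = 1.12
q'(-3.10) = 0.19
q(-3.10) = 0.21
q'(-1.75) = 2.17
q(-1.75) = 1.21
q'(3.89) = -0.01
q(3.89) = 0.02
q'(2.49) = 0.01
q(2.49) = 0.03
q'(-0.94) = 0.81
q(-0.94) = 4.33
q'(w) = (3.7 - 1.97*w)*(6.9*w^2 + 4.3*w - 1.36)/(-2.3*w^3 - 2.15*w^2 + 1.36*w + 2.55)^2 - 1.97/(-2.3*w^3 - 2.15*w^2 + 1.36*w + 2.55)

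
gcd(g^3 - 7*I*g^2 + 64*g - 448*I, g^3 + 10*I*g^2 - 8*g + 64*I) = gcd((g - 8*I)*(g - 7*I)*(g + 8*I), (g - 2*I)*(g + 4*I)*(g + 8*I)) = g + 8*I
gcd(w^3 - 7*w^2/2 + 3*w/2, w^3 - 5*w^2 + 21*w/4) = w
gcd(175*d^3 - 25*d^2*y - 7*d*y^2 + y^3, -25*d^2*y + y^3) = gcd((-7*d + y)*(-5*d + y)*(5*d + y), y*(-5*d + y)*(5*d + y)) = -25*d^2 + y^2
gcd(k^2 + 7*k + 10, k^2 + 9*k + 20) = k + 5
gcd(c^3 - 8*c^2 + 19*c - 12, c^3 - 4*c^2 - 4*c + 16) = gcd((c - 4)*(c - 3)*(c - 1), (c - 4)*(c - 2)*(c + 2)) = c - 4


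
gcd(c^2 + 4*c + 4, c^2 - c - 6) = c + 2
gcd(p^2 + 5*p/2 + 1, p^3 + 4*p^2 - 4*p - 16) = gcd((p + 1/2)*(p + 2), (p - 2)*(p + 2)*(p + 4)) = p + 2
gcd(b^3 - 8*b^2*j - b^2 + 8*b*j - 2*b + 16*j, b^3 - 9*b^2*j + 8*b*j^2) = b - 8*j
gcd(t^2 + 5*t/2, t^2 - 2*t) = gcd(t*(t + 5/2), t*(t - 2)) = t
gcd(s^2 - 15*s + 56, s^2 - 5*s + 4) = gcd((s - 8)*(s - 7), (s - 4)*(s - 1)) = 1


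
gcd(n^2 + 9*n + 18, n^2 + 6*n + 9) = n + 3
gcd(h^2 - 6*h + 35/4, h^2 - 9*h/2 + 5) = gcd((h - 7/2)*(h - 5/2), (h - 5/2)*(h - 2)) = h - 5/2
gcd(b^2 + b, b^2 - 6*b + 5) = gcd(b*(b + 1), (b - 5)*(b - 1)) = 1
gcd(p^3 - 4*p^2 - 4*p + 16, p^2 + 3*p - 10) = p - 2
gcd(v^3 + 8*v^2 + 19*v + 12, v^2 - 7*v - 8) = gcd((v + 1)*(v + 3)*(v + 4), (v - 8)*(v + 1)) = v + 1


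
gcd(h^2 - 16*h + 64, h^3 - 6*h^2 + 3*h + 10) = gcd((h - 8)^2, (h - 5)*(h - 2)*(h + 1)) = 1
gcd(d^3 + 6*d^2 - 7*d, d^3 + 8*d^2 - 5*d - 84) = d + 7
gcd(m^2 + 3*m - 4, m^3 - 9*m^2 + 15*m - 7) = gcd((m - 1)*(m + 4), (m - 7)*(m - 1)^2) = m - 1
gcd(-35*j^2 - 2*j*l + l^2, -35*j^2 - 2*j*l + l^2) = 35*j^2 + 2*j*l - l^2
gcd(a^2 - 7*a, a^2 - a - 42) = a - 7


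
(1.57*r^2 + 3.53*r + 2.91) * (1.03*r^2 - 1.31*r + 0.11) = 1.6171*r^4 + 1.5792*r^3 - 1.4543*r^2 - 3.4238*r + 0.3201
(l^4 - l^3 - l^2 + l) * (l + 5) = l^5 + 4*l^4 - 6*l^3 - 4*l^2 + 5*l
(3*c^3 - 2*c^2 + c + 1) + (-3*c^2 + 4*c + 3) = 3*c^3 - 5*c^2 + 5*c + 4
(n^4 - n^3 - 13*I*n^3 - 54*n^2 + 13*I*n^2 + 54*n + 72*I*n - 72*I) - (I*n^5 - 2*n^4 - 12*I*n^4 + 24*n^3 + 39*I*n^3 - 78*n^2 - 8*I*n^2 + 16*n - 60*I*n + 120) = -I*n^5 + 3*n^4 + 12*I*n^4 - 25*n^3 - 52*I*n^3 + 24*n^2 + 21*I*n^2 + 38*n + 132*I*n - 120 - 72*I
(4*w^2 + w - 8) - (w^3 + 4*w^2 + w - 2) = -w^3 - 6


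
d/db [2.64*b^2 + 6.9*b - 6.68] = 5.28*b + 6.9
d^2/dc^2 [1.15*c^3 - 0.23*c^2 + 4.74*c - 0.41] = 6.9*c - 0.46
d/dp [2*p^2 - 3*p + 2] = 4*p - 3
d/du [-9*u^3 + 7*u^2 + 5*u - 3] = -27*u^2 + 14*u + 5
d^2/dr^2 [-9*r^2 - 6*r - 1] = -18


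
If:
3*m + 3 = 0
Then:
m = -1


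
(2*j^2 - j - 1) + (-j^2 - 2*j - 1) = j^2 - 3*j - 2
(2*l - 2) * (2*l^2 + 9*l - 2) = 4*l^3 + 14*l^2 - 22*l + 4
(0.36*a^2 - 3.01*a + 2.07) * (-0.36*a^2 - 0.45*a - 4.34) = -0.1296*a^4 + 0.9216*a^3 - 0.9531*a^2 + 12.1319*a - 8.9838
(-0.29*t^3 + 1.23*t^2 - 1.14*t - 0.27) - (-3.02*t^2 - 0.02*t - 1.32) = -0.29*t^3 + 4.25*t^2 - 1.12*t + 1.05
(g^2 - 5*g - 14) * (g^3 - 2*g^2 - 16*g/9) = g^5 - 7*g^4 - 52*g^3/9 + 332*g^2/9 + 224*g/9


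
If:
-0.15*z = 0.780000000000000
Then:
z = -5.20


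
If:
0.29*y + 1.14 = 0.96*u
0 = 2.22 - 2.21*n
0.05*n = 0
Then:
No Solution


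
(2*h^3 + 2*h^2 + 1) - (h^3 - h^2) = h^3 + 3*h^2 + 1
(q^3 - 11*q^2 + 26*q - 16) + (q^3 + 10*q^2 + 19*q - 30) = 2*q^3 - q^2 + 45*q - 46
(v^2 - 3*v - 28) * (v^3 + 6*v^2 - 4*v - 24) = v^5 + 3*v^4 - 50*v^3 - 180*v^2 + 184*v + 672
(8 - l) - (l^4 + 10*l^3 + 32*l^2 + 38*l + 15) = -l^4 - 10*l^3 - 32*l^2 - 39*l - 7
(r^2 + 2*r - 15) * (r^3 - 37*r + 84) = r^5 + 2*r^4 - 52*r^3 + 10*r^2 + 723*r - 1260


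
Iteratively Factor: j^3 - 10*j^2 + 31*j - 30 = (j - 5)*(j^2 - 5*j + 6) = (j - 5)*(j - 3)*(j - 2)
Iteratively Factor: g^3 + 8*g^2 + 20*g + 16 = (g + 2)*(g^2 + 6*g + 8) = (g + 2)*(g + 4)*(g + 2)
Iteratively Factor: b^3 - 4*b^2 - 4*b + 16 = (b - 2)*(b^2 - 2*b - 8) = (b - 2)*(b + 2)*(b - 4)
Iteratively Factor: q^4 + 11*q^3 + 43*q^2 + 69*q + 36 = (q + 4)*(q^3 + 7*q^2 + 15*q + 9) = (q + 1)*(q + 4)*(q^2 + 6*q + 9) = (q + 1)*(q + 3)*(q + 4)*(q + 3)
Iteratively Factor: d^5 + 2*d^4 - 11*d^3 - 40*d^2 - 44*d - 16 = (d - 4)*(d^4 + 6*d^3 + 13*d^2 + 12*d + 4) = (d - 4)*(d + 2)*(d^3 + 4*d^2 + 5*d + 2) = (d - 4)*(d + 1)*(d + 2)*(d^2 + 3*d + 2) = (d - 4)*(d + 1)*(d + 2)^2*(d + 1)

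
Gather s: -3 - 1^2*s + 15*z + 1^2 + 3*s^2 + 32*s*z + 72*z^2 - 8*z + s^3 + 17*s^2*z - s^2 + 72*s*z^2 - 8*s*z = s^3 + s^2*(17*z + 2) + s*(72*z^2 + 24*z - 1) + 72*z^2 + 7*z - 2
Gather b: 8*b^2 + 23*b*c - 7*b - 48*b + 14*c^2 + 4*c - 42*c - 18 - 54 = 8*b^2 + b*(23*c - 55) + 14*c^2 - 38*c - 72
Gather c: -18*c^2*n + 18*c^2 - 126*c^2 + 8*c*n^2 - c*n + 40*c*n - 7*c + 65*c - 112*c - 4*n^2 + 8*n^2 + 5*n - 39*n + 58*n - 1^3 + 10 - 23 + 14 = c^2*(-18*n - 108) + c*(8*n^2 + 39*n - 54) + 4*n^2 + 24*n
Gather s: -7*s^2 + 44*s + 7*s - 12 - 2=-7*s^2 + 51*s - 14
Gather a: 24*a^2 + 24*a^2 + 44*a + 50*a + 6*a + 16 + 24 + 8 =48*a^2 + 100*a + 48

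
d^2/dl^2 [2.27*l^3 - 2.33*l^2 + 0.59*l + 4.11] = 13.62*l - 4.66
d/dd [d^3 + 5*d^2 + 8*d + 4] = 3*d^2 + 10*d + 8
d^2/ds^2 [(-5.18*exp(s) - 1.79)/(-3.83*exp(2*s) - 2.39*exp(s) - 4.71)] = (75.9849020000001*exp(4*s) + 57.6131579999999*exp(3*s) - 511.506075*exp(2*s) - 177.247471*exp(s) + 94.763787)*exp(s)/(56.181887*exp(6*s) + 105.176013*exp(5*s) + 272.903586*exp(4*s) + 272.335481*exp(3*s) + 335.607282*exp(2*s) + 159.059997*exp(s) + 104.487111)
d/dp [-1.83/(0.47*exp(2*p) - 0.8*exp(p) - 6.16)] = (1.7202*exp(p) - 1.464)*exp(p)/(-0.47*exp(2*p) + 0.8*exp(p) + 6.16)^2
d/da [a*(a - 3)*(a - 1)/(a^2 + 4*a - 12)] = (a^4 + 8*a^3 - 55*a^2 + 96*a - 36)/(a^4 + 8*a^3 - 8*a^2 - 96*a + 144)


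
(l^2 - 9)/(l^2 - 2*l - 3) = (l + 3)/(l + 1)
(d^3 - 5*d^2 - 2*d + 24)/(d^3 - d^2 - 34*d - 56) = (d^2 - 7*d + 12)/(d^2 - 3*d - 28)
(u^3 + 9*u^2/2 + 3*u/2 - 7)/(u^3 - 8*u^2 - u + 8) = (u^2 + 11*u/2 + 7)/(u^2 - 7*u - 8)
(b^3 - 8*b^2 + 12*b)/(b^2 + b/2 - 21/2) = 2*b*(b^2 - 8*b + 12)/(2*b^2 + b - 21)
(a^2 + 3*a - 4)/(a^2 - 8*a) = (a^2 + 3*a - 4)/(a*(a - 8))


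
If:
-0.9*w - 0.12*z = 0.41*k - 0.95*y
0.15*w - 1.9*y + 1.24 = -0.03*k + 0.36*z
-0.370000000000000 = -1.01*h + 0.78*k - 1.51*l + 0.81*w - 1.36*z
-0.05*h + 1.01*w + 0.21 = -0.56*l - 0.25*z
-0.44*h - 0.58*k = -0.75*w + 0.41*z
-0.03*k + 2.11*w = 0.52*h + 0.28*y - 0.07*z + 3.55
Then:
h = -25.43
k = 0.68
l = -0.01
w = -5.49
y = -2.85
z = 16.28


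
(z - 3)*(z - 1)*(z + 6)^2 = z^4 + 8*z^3 - 9*z^2 - 108*z + 108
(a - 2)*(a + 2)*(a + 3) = a^3 + 3*a^2 - 4*a - 12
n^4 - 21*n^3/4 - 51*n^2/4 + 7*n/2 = n*(n - 7)*(n - 1/4)*(n + 2)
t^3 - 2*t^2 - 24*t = t*(t - 6)*(t + 4)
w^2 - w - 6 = (w - 3)*(w + 2)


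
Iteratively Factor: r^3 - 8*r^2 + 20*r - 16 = (r - 2)*(r^2 - 6*r + 8) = (r - 2)^2*(r - 4)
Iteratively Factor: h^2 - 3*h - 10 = (h + 2)*(h - 5)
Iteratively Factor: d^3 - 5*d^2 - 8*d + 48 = (d - 4)*(d^2 - d - 12) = (d - 4)*(d + 3)*(d - 4)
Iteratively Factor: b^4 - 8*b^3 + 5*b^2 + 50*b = (b + 2)*(b^3 - 10*b^2 + 25*b) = (b - 5)*(b + 2)*(b^2 - 5*b) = (b - 5)^2*(b + 2)*(b)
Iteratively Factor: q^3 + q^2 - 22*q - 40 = (q + 4)*(q^2 - 3*q - 10) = (q + 2)*(q + 4)*(q - 5)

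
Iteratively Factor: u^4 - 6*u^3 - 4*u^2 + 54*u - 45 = (u - 1)*(u^3 - 5*u^2 - 9*u + 45) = (u - 5)*(u - 1)*(u^2 - 9) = (u - 5)*(u - 3)*(u - 1)*(u + 3)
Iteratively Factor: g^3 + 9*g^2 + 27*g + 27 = (g + 3)*(g^2 + 6*g + 9) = (g + 3)^2*(g + 3)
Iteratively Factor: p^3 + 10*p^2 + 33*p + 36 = (p + 3)*(p^2 + 7*p + 12) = (p + 3)^2*(p + 4)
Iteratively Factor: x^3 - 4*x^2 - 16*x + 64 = (x + 4)*(x^2 - 8*x + 16) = (x - 4)*(x + 4)*(x - 4)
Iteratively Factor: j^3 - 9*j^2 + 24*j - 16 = (j - 4)*(j^2 - 5*j + 4) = (j - 4)^2*(j - 1)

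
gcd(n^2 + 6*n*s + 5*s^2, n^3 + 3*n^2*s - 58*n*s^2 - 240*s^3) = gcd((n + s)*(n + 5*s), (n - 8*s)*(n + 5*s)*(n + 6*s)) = n + 5*s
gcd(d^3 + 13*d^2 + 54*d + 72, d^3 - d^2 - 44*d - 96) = d^2 + 7*d + 12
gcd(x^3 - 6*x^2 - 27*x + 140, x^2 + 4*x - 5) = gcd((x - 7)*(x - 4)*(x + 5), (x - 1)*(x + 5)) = x + 5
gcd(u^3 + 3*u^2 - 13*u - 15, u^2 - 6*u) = 1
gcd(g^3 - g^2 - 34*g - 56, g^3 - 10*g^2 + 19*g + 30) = 1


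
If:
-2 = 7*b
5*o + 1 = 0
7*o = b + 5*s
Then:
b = -2/7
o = -1/5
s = -39/175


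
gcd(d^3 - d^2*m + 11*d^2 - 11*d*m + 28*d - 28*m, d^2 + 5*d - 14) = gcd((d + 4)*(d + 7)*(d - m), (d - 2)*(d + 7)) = d + 7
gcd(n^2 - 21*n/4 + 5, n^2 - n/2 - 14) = n - 4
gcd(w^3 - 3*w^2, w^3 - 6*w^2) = w^2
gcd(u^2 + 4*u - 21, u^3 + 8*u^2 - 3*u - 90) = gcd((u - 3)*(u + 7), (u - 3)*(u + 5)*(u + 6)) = u - 3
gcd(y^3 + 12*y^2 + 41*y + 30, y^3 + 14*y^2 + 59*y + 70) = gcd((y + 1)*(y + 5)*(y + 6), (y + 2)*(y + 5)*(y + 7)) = y + 5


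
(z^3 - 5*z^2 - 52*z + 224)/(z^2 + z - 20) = (z^2 - z - 56)/(z + 5)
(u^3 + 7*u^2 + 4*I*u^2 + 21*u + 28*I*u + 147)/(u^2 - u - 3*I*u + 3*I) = (u^2 + 7*u*(1 + I) + 49*I)/(u - 1)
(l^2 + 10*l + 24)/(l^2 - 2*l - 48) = (l + 4)/(l - 8)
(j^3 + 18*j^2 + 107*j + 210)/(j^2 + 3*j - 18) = (j^2 + 12*j + 35)/(j - 3)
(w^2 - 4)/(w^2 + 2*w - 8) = (w + 2)/(w + 4)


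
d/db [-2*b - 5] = -2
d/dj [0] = 0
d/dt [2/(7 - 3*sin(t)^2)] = 24*sin(2*t)/(3*cos(2*t) + 11)^2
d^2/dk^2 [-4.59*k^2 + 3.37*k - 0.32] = -9.18000000000000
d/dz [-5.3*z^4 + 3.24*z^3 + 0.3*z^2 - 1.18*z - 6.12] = -21.2*z^3 + 9.72*z^2 + 0.6*z - 1.18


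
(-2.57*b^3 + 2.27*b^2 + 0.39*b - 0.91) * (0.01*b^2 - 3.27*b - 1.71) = -0.0257*b^5 + 8.4266*b^4 - 3.0243*b^3 - 5.1661*b^2 + 2.3088*b + 1.5561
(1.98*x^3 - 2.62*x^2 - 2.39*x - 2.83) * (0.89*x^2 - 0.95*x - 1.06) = 1.7622*x^5 - 4.2128*x^4 - 1.7369*x^3 + 2.529*x^2 + 5.2219*x + 2.9998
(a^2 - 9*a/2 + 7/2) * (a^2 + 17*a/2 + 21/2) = a^4 + 4*a^3 - 97*a^2/4 - 35*a/2 + 147/4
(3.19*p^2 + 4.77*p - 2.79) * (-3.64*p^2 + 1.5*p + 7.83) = -11.6116*p^4 - 12.5778*p^3 + 42.2883*p^2 + 33.1641*p - 21.8457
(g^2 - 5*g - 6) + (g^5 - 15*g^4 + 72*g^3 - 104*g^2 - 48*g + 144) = g^5 - 15*g^4 + 72*g^3 - 103*g^2 - 53*g + 138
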